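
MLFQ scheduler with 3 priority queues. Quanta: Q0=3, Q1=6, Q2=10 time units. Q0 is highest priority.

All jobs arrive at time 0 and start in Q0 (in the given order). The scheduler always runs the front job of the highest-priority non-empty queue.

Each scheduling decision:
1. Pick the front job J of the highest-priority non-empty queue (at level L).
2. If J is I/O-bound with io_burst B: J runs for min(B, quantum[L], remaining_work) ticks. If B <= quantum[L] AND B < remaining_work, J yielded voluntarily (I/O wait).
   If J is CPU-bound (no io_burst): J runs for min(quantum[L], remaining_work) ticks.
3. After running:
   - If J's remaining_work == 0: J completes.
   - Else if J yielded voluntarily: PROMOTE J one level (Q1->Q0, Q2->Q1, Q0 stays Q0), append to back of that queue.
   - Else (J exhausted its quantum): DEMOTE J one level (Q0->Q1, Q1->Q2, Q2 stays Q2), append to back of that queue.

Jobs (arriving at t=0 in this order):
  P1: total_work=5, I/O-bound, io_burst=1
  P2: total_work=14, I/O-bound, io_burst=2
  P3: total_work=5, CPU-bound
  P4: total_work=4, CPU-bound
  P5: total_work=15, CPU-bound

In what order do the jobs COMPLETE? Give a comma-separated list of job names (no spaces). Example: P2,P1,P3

t=0-1: P1@Q0 runs 1, rem=4, I/O yield, promote→Q0. Q0=[P2,P3,P4,P5,P1] Q1=[] Q2=[]
t=1-3: P2@Q0 runs 2, rem=12, I/O yield, promote→Q0. Q0=[P3,P4,P5,P1,P2] Q1=[] Q2=[]
t=3-6: P3@Q0 runs 3, rem=2, quantum used, demote→Q1. Q0=[P4,P5,P1,P2] Q1=[P3] Q2=[]
t=6-9: P4@Q0 runs 3, rem=1, quantum used, demote→Q1. Q0=[P5,P1,P2] Q1=[P3,P4] Q2=[]
t=9-12: P5@Q0 runs 3, rem=12, quantum used, demote→Q1. Q0=[P1,P2] Q1=[P3,P4,P5] Q2=[]
t=12-13: P1@Q0 runs 1, rem=3, I/O yield, promote→Q0. Q0=[P2,P1] Q1=[P3,P4,P5] Q2=[]
t=13-15: P2@Q0 runs 2, rem=10, I/O yield, promote→Q0. Q0=[P1,P2] Q1=[P3,P4,P5] Q2=[]
t=15-16: P1@Q0 runs 1, rem=2, I/O yield, promote→Q0. Q0=[P2,P1] Q1=[P3,P4,P5] Q2=[]
t=16-18: P2@Q0 runs 2, rem=8, I/O yield, promote→Q0. Q0=[P1,P2] Q1=[P3,P4,P5] Q2=[]
t=18-19: P1@Q0 runs 1, rem=1, I/O yield, promote→Q0. Q0=[P2,P1] Q1=[P3,P4,P5] Q2=[]
t=19-21: P2@Q0 runs 2, rem=6, I/O yield, promote→Q0. Q0=[P1,P2] Q1=[P3,P4,P5] Q2=[]
t=21-22: P1@Q0 runs 1, rem=0, completes. Q0=[P2] Q1=[P3,P4,P5] Q2=[]
t=22-24: P2@Q0 runs 2, rem=4, I/O yield, promote→Q0. Q0=[P2] Q1=[P3,P4,P5] Q2=[]
t=24-26: P2@Q0 runs 2, rem=2, I/O yield, promote→Q0. Q0=[P2] Q1=[P3,P4,P5] Q2=[]
t=26-28: P2@Q0 runs 2, rem=0, completes. Q0=[] Q1=[P3,P4,P5] Q2=[]
t=28-30: P3@Q1 runs 2, rem=0, completes. Q0=[] Q1=[P4,P5] Q2=[]
t=30-31: P4@Q1 runs 1, rem=0, completes. Q0=[] Q1=[P5] Q2=[]
t=31-37: P5@Q1 runs 6, rem=6, quantum used, demote→Q2. Q0=[] Q1=[] Q2=[P5]
t=37-43: P5@Q2 runs 6, rem=0, completes. Q0=[] Q1=[] Q2=[]

Answer: P1,P2,P3,P4,P5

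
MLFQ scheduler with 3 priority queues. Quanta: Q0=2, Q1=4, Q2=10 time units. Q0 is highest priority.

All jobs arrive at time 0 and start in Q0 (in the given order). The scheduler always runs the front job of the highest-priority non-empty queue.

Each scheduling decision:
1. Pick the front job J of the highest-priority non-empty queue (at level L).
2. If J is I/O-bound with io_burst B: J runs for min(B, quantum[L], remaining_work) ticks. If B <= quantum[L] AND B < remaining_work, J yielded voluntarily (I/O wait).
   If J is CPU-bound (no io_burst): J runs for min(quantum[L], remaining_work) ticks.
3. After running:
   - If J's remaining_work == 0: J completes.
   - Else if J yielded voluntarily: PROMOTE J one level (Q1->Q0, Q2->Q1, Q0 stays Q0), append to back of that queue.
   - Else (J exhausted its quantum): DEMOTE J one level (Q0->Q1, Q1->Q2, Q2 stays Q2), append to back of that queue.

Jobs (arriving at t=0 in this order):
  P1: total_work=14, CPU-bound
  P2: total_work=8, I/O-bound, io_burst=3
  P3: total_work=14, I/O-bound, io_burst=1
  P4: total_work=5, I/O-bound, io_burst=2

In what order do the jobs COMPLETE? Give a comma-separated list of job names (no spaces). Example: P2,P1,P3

Answer: P4,P3,P2,P1

Derivation:
t=0-2: P1@Q0 runs 2, rem=12, quantum used, demote→Q1. Q0=[P2,P3,P4] Q1=[P1] Q2=[]
t=2-4: P2@Q0 runs 2, rem=6, quantum used, demote→Q1. Q0=[P3,P4] Q1=[P1,P2] Q2=[]
t=4-5: P3@Q0 runs 1, rem=13, I/O yield, promote→Q0. Q0=[P4,P3] Q1=[P1,P2] Q2=[]
t=5-7: P4@Q0 runs 2, rem=3, I/O yield, promote→Q0. Q0=[P3,P4] Q1=[P1,P2] Q2=[]
t=7-8: P3@Q0 runs 1, rem=12, I/O yield, promote→Q0. Q0=[P4,P3] Q1=[P1,P2] Q2=[]
t=8-10: P4@Q0 runs 2, rem=1, I/O yield, promote→Q0. Q0=[P3,P4] Q1=[P1,P2] Q2=[]
t=10-11: P3@Q0 runs 1, rem=11, I/O yield, promote→Q0. Q0=[P4,P3] Q1=[P1,P2] Q2=[]
t=11-12: P4@Q0 runs 1, rem=0, completes. Q0=[P3] Q1=[P1,P2] Q2=[]
t=12-13: P3@Q0 runs 1, rem=10, I/O yield, promote→Q0. Q0=[P3] Q1=[P1,P2] Q2=[]
t=13-14: P3@Q0 runs 1, rem=9, I/O yield, promote→Q0. Q0=[P3] Q1=[P1,P2] Q2=[]
t=14-15: P3@Q0 runs 1, rem=8, I/O yield, promote→Q0. Q0=[P3] Q1=[P1,P2] Q2=[]
t=15-16: P3@Q0 runs 1, rem=7, I/O yield, promote→Q0. Q0=[P3] Q1=[P1,P2] Q2=[]
t=16-17: P3@Q0 runs 1, rem=6, I/O yield, promote→Q0. Q0=[P3] Q1=[P1,P2] Q2=[]
t=17-18: P3@Q0 runs 1, rem=5, I/O yield, promote→Q0. Q0=[P3] Q1=[P1,P2] Q2=[]
t=18-19: P3@Q0 runs 1, rem=4, I/O yield, promote→Q0. Q0=[P3] Q1=[P1,P2] Q2=[]
t=19-20: P3@Q0 runs 1, rem=3, I/O yield, promote→Q0. Q0=[P3] Q1=[P1,P2] Q2=[]
t=20-21: P3@Q0 runs 1, rem=2, I/O yield, promote→Q0. Q0=[P3] Q1=[P1,P2] Q2=[]
t=21-22: P3@Q0 runs 1, rem=1, I/O yield, promote→Q0. Q0=[P3] Q1=[P1,P2] Q2=[]
t=22-23: P3@Q0 runs 1, rem=0, completes. Q0=[] Q1=[P1,P2] Q2=[]
t=23-27: P1@Q1 runs 4, rem=8, quantum used, demote→Q2. Q0=[] Q1=[P2] Q2=[P1]
t=27-30: P2@Q1 runs 3, rem=3, I/O yield, promote→Q0. Q0=[P2] Q1=[] Q2=[P1]
t=30-32: P2@Q0 runs 2, rem=1, quantum used, demote→Q1. Q0=[] Q1=[P2] Q2=[P1]
t=32-33: P2@Q1 runs 1, rem=0, completes. Q0=[] Q1=[] Q2=[P1]
t=33-41: P1@Q2 runs 8, rem=0, completes. Q0=[] Q1=[] Q2=[]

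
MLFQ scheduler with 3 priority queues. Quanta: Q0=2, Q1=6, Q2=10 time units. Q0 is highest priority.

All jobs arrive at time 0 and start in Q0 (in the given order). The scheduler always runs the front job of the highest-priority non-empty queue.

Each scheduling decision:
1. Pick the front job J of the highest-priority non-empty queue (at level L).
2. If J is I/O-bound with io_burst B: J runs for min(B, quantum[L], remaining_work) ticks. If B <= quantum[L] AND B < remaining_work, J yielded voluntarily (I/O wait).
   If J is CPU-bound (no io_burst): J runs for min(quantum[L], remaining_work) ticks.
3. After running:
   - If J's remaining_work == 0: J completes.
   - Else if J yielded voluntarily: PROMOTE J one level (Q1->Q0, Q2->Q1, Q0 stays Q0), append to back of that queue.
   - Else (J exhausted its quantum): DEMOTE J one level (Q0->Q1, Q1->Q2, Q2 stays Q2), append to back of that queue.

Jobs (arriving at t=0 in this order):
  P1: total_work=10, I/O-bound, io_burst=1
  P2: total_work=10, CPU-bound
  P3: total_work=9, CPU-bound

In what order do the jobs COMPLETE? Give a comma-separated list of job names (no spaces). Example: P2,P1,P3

Answer: P1,P2,P3

Derivation:
t=0-1: P1@Q0 runs 1, rem=9, I/O yield, promote→Q0. Q0=[P2,P3,P1] Q1=[] Q2=[]
t=1-3: P2@Q0 runs 2, rem=8, quantum used, demote→Q1. Q0=[P3,P1] Q1=[P2] Q2=[]
t=3-5: P3@Q0 runs 2, rem=7, quantum used, demote→Q1. Q0=[P1] Q1=[P2,P3] Q2=[]
t=5-6: P1@Q0 runs 1, rem=8, I/O yield, promote→Q0. Q0=[P1] Q1=[P2,P3] Q2=[]
t=6-7: P1@Q0 runs 1, rem=7, I/O yield, promote→Q0. Q0=[P1] Q1=[P2,P3] Q2=[]
t=7-8: P1@Q0 runs 1, rem=6, I/O yield, promote→Q0. Q0=[P1] Q1=[P2,P3] Q2=[]
t=8-9: P1@Q0 runs 1, rem=5, I/O yield, promote→Q0. Q0=[P1] Q1=[P2,P3] Q2=[]
t=9-10: P1@Q0 runs 1, rem=4, I/O yield, promote→Q0. Q0=[P1] Q1=[P2,P3] Q2=[]
t=10-11: P1@Q0 runs 1, rem=3, I/O yield, promote→Q0. Q0=[P1] Q1=[P2,P3] Q2=[]
t=11-12: P1@Q0 runs 1, rem=2, I/O yield, promote→Q0. Q0=[P1] Q1=[P2,P3] Q2=[]
t=12-13: P1@Q0 runs 1, rem=1, I/O yield, promote→Q0. Q0=[P1] Q1=[P2,P3] Q2=[]
t=13-14: P1@Q0 runs 1, rem=0, completes. Q0=[] Q1=[P2,P3] Q2=[]
t=14-20: P2@Q1 runs 6, rem=2, quantum used, demote→Q2. Q0=[] Q1=[P3] Q2=[P2]
t=20-26: P3@Q1 runs 6, rem=1, quantum used, demote→Q2. Q0=[] Q1=[] Q2=[P2,P3]
t=26-28: P2@Q2 runs 2, rem=0, completes. Q0=[] Q1=[] Q2=[P3]
t=28-29: P3@Q2 runs 1, rem=0, completes. Q0=[] Q1=[] Q2=[]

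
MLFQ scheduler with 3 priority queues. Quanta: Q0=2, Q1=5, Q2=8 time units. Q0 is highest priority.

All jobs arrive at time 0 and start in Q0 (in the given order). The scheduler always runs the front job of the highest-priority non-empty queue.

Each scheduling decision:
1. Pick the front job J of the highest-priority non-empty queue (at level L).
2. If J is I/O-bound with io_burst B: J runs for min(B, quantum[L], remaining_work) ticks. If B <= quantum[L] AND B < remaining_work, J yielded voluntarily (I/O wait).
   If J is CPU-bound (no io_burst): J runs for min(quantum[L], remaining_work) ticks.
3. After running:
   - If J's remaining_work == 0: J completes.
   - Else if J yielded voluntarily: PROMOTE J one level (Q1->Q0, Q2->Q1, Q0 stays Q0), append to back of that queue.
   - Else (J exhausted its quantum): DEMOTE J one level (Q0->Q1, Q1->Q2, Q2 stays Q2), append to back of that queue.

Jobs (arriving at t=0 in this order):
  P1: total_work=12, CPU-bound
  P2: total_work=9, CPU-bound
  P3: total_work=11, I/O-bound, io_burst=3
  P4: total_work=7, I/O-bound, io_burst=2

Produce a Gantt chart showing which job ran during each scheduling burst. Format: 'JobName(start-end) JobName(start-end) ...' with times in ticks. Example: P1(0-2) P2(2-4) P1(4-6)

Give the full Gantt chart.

t=0-2: P1@Q0 runs 2, rem=10, quantum used, demote→Q1. Q0=[P2,P3,P4] Q1=[P1] Q2=[]
t=2-4: P2@Q0 runs 2, rem=7, quantum used, demote→Q1. Q0=[P3,P4] Q1=[P1,P2] Q2=[]
t=4-6: P3@Q0 runs 2, rem=9, quantum used, demote→Q1. Q0=[P4] Q1=[P1,P2,P3] Q2=[]
t=6-8: P4@Q0 runs 2, rem=5, I/O yield, promote→Q0. Q0=[P4] Q1=[P1,P2,P3] Q2=[]
t=8-10: P4@Q0 runs 2, rem=3, I/O yield, promote→Q0. Q0=[P4] Q1=[P1,P2,P3] Q2=[]
t=10-12: P4@Q0 runs 2, rem=1, I/O yield, promote→Q0. Q0=[P4] Q1=[P1,P2,P3] Q2=[]
t=12-13: P4@Q0 runs 1, rem=0, completes. Q0=[] Q1=[P1,P2,P3] Q2=[]
t=13-18: P1@Q1 runs 5, rem=5, quantum used, demote→Q2. Q0=[] Q1=[P2,P3] Q2=[P1]
t=18-23: P2@Q1 runs 5, rem=2, quantum used, demote→Q2. Q0=[] Q1=[P3] Q2=[P1,P2]
t=23-26: P3@Q1 runs 3, rem=6, I/O yield, promote→Q0. Q0=[P3] Q1=[] Q2=[P1,P2]
t=26-28: P3@Q0 runs 2, rem=4, quantum used, demote→Q1. Q0=[] Q1=[P3] Q2=[P1,P2]
t=28-31: P3@Q1 runs 3, rem=1, I/O yield, promote→Q0. Q0=[P3] Q1=[] Q2=[P1,P2]
t=31-32: P3@Q0 runs 1, rem=0, completes. Q0=[] Q1=[] Q2=[P1,P2]
t=32-37: P1@Q2 runs 5, rem=0, completes. Q0=[] Q1=[] Q2=[P2]
t=37-39: P2@Q2 runs 2, rem=0, completes. Q0=[] Q1=[] Q2=[]

Answer: P1(0-2) P2(2-4) P3(4-6) P4(6-8) P4(8-10) P4(10-12) P4(12-13) P1(13-18) P2(18-23) P3(23-26) P3(26-28) P3(28-31) P3(31-32) P1(32-37) P2(37-39)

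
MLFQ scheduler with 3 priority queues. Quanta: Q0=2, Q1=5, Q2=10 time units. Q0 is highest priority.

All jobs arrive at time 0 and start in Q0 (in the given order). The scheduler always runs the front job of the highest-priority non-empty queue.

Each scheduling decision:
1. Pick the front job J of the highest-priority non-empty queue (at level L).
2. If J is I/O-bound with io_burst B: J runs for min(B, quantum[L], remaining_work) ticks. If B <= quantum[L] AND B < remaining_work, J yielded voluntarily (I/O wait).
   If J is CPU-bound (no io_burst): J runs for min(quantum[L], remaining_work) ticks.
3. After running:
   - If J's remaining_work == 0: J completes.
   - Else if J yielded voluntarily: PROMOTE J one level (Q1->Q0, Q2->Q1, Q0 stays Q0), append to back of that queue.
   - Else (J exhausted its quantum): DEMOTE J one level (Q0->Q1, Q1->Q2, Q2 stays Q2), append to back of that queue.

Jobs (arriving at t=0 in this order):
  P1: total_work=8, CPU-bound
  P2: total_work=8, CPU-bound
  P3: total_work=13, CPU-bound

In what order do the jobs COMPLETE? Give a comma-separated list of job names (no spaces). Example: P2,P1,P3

t=0-2: P1@Q0 runs 2, rem=6, quantum used, demote→Q1. Q0=[P2,P3] Q1=[P1] Q2=[]
t=2-4: P2@Q0 runs 2, rem=6, quantum used, demote→Q1. Q0=[P3] Q1=[P1,P2] Q2=[]
t=4-6: P3@Q0 runs 2, rem=11, quantum used, demote→Q1. Q0=[] Q1=[P1,P2,P3] Q2=[]
t=6-11: P1@Q1 runs 5, rem=1, quantum used, demote→Q2. Q0=[] Q1=[P2,P3] Q2=[P1]
t=11-16: P2@Q1 runs 5, rem=1, quantum used, demote→Q2. Q0=[] Q1=[P3] Q2=[P1,P2]
t=16-21: P3@Q1 runs 5, rem=6, quantum used, demote→Q2. Q0=[] Q1=[] Q2=[P1,P2,P3]
t=21-22: P1@Q2 runs 1, rem=0, completes. Q0=[] Q1=[] Q2=[P2,P3]
t=22-23: P2@Q2 runs 1, rem=0, completes. Q0=[] Q1=[] Q2=[P3]
t=23-29: P3@Q2 runs 6, rem=0, completes. Q0=[] Q1=[] Q2=[]

Answer: P1,P2,P3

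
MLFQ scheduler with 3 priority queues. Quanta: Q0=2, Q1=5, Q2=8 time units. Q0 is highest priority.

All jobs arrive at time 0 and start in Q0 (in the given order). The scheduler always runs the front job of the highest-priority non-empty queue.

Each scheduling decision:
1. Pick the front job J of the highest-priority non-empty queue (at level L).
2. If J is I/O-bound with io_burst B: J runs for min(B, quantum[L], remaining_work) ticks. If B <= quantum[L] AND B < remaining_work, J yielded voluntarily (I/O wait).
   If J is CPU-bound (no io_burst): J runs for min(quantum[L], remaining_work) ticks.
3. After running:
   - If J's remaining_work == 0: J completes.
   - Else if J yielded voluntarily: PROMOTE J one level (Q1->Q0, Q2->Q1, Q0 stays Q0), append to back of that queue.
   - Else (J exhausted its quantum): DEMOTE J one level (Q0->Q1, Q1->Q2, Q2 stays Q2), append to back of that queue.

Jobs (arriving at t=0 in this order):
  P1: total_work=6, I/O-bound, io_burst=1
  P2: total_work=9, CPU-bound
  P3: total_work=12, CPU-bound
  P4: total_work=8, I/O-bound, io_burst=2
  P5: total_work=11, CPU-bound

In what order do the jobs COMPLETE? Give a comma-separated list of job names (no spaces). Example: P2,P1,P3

t=0-1: P1@Q0 runs 1, rem=5, I/O yield, promote→Q0. Q0=[P2,P3,P4,P5,P1] Q1=[] Q2=[]
t=1-3: P2@Q0 runs 2, rem=7, quantum used, demote→Q1. Q0=[P3,P4,P5,P1] Q1=[P2] Q2=[]
t=3-5: P3@Q0 runs 2, rem=10, quantum used, demote→Q1. Q0=[P4,P5,P1] Q1=[P2,P3] Q2=[]
t=5-7: P4@Q0 runs 2, rem=6, I/O yield, promote→Q0. Q0=[P5,P1,P4] Q1=[P2,P3] Q2=[]
t=7-9: P5@Q0 runs 2, rem=9, quantum used, demote→Q1. Q0=[P1,P4] Q1=[P2,P3,P5] Q2=[]
t=9-10: P1@Q0 runs 1, rem=4, I/O yield, promote→Q0. Q0=[P4,P1] Q1=[P2,P3,P5] Q2=[]
t=10-12: P4@Q0 runs 2, rem=4, I/O yield, promote→Q0. Q0=[P1,P4] Q1=[P2,P3,P5] Q2=[]
t=12-13: P1@Q0 runs 1, rem=3, I/O yield, promote→Q0. Q0=[P4,P1] Q1=[P2,P3,P5] Q2=[]
t=13-15: P4@Q0 runs 2, rem=2, I/O yield, promote→Q0. Q0=[P1,P4] Q1=[P2,P3,P5] Q2=[]
t=15-16: P1@Q0 runs 1, rem=2, I/O yield, promote→Q0. Q0=[P4,P1] Q1=[P2,P3,P5] Q2=[]
t=16-18: P4@Q0 runs 2, rem=0, completes. Q0=[P1] Q1=[P2,P3,P5] Q2=[]
t=18-19: P1@Q0 runs 1, rem=1, I/O yield, promote→Q0. Q0=[P1] Q1=[P2,P3,P5] Q2=[]
t=19-20: P1@Q0 runs 1, rem=0, completes. Q0=[] Q1=[P2,P3,P5] Q2=[]
t=20-25: P2@Q1 runs 5, rem=2, quantum used, demote→Q2. Q0=[] Q1=[P3,P5] Q2=[P2]
t=25-30: P3@Q1 runs 5, rem=5, quantum used, demote→Q2. Q0=[] Q1=[P5] Q2=[P2,P3]
t=30-35: P5@Q1 runs 5, rem=4, quantum used, demote→Q2. Q0=[] Q1=[] Q2=[P2,P3,P5]
t=35-37: P2@Q2 runs 2, rem=0, completes. Q0=[] Q1=[] Q2=[P3,P5]
t=37-42: P3@Q2 runs 5, rem=0, completes. Q0=[] Q1=[] Q2=[P5]
t=42-46: P5@Q2 runs 4, rem=0, completes. Q0=[] Q1=[] Q2=[]

Answer: P4,P1,P2,P3,P5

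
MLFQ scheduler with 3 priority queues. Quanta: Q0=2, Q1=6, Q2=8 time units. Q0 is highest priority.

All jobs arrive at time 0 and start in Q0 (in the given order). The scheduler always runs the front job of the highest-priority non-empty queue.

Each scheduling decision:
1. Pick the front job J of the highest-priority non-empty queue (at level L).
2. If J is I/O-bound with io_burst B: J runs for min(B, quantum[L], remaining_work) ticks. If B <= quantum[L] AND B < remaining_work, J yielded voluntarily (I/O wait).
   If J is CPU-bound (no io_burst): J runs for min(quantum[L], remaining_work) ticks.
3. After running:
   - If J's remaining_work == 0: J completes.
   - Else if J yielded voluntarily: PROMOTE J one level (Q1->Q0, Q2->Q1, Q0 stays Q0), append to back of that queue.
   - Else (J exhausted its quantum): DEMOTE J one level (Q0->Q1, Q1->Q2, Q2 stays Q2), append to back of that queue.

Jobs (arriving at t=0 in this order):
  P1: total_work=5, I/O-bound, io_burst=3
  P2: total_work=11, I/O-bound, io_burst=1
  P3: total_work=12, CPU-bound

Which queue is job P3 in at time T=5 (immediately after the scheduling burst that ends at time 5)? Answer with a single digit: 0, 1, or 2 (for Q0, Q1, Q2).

Answer: 1

Derivation:
t=0-2: P1@Q0 runs 2, rem=3, quantum used, demote→Q1. Q0=[P2,P3] Q1=[P1] Q2=[]
t=2-3: P2@Q0 runs 1, rem=10, I/O yield, promote→Q0. Q0=[P3,P2] Q1=[P1] Q2=[]
t=3-5: P3@Q0 runs 2, rem=10, quantum used, demote→Q1. Q0=[P2] Q1=[P1,P3] Q2=[]
t=5-6: P2@Q0 runs 1, rem=9, I/O yield, promote→Q0. Q0=[P2] Q1=[P1,P3] Q2=[]
t=6-7: P2@Q0 runs 1, rem=8, I/O yield, promote→Q0. Q0=[P2] Q1=[P1,P3] Q2=[]
t=7-8: P2@Q0 runs 1, rem=7, I/O yield, promote→Q0. Q0=[P2] Q1=[P1,P3] Q2=[]
t=8-9: P2@Q0 runs 1, rem=6, I/O yield, promote→Q0. Q0=[P2] Q1=[P1,P3] Q2=[]
t=9-10: P2@Q0 runs 1, rem=5, I/O yield, promote→Q0. Q0=[P2] Q1=[P1,P3] Q2=[]
t=10-11: P2@Q0 runs 1, rem=4, I/O yield, promote→Q0. Q0=[P2] Q1=[P1,P3] Q2=[]
t=11-12: P2@Q0 runs 1, rem=3, I/O yield, promote→Q0. Q0=[P2] Q1=[P1,P3] Q2=[]
t=12-13: P2@Q0 runs 1, rem=2, I/O yield, promote→Q0. Q0=[P2] Q1=[P1,P3] Q2=[]
t=13-14: P2@Q0 runs 1, rem=1, I/O yield, promote→Q0. Q0=[P2] Q1=[P1,P3] Q2=[]
t=14-15: P2@Q0 runs 1, rem=0, completes. Q0=[] Q1=[P1,P3] Q2=[]
t=15-18: P1@Q1 runs 3, rem=0, completes. Q0=[] Q1=[P3] Q2=[]
t=18-24: P3@Q1 runs 6, rem=4, quantum used, demote→Q2. Q0=[] Q1=[] Q2=[P3]
t=24-28: P3@Q2 runs 4, rem=0, completes. Q0=[] Q1=[] Q2=[]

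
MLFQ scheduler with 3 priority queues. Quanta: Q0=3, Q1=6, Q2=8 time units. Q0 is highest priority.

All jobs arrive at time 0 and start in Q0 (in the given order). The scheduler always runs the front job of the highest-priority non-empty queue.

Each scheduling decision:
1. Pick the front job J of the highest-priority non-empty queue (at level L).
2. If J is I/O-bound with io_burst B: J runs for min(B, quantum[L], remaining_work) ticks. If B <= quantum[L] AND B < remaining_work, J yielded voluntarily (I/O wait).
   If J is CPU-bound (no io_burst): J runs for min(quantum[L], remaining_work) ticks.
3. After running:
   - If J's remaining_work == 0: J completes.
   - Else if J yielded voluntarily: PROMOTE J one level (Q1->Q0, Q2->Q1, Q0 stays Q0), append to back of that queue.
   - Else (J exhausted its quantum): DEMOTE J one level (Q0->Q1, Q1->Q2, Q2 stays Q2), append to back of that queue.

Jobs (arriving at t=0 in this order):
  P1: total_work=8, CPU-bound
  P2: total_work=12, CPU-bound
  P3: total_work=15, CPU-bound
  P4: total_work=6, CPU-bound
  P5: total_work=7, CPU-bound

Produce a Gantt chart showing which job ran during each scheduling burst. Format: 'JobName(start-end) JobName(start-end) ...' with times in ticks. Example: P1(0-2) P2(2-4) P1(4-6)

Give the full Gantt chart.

t=0-3: P1@Q0 runs 3, rem=5, quantum used, demote→Q1. Q0=[P2,P3,P4,P5] Q1=[P1] Q2=[]
t=3-6: P2@Q0 runs 3, rem=9, quantum used, demote→Q1. Q0=[P3,P4,P5] Q1=[P1,P2] Q2=[]
t=6-9: P3@Q0 runs 3, rem=12, quantum used, demote→Q1. Q0=[P4,P5] Q1=[P1,P2,P3] Q2=[]
t=9-12: P4@Q0 runs 3, rem=3, quantum used, demote→Q1. Q0=[P5] Q1=[P1,P2,P3,P4] Q2=[]
t=12-15: P5@Q0 runs 3, rem=4, quantum used, demote→Q1. Q0=[] Q1=[P1,P2,P3,P4,P5] Q2=[]
t=15-20: P1@Q1 runs 5, rem=0, completes. Q0=[] Q1=[P2,P3,P4,P5] Q2=[]
t=20-26: P2@Q1 runs 6, rem=3, quantum used, demote→Q2. Q0=[] Q1=[P3,P4,P5] Q2=[P2]
t=26-32: P3@Q1 runs 6, rem=6, quantum used, demote→Q2. Q0=[] Q1=[P4,P5] Q2=[P2,P3]
t=32-35: P4@Q1 runs 3, rem=0, completes. Q0=[] Q1=[P5] Q2=[P2,P3]
t=35-39: P5@Q1 runs 4, rem=0, completes. Q0=[] Q1=[] Q2=[P2,P3]
t=39-42: P2@Q2 runs 3, rem=0, completes. Q0=[] Q1=[] Q2=[P3]
t=42-48: P3@Q2 runs 6, rem=0, completes. Q0=[] Q1=[] Q2=[]

Answer: P1(0-3) P2(3-6) P3(6-9) P4(9-12) P5(12-15) P1(15-20) P2(20-26) P3(26-32) P4(32-35) P5(35-39) P2(39-42) P3(42-48)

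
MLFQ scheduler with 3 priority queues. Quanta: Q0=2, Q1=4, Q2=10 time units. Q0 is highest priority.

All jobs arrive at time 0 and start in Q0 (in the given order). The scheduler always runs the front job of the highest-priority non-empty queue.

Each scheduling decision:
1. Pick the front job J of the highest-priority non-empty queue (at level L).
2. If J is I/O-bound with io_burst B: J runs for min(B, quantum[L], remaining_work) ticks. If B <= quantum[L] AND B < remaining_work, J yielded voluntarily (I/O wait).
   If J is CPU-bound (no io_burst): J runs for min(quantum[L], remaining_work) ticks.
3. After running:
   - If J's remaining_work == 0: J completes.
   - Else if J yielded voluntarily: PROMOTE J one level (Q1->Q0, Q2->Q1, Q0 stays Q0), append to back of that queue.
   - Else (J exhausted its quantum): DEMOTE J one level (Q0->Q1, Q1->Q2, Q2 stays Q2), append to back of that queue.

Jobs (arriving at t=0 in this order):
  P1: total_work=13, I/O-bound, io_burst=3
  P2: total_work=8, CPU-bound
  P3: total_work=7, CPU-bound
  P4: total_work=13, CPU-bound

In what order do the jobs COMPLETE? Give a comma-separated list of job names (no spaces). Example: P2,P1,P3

t=0-2: P1@Q0 runs 2, rem=11, quantum used, demote→Q1. Q0=[P2,P3,P4] Q1=[P1] Q2=[]
t=2-4: P2@Q0 runs 2, rem=6, quantum used, demote→Q1. Q0=[P3,P4] Q1=[P1,P2] Q2=[]
t=4-6: P3@Q0 runs 2, rem=5, quantum used, demote→Q1. Q0=[P4] Q1=[P1,P2,P3] Q2=[]
t=6-8: P4@Q0 runs 2, rem=11, quantum used, demote→Q1. Q0=[] Q1=[P1,P2,P3,P4] Q2=[]
t=8-11: P1@Q1 runs 3, rem=8, I/O yield, promote→Q0. Q0=[P1] Q1=[P2,P3,P4] Q2=[]
t=11-13: P1@Q0 runs 2, rem=6, quantum used, demote→Q1. Q0=[] Q1=[P2,P3,P4,P1] Q2=[]
t=13-17: P2@Q1 runs 4, rem=2, quantum used, demote→Q2. Q0=[] Q1=[P3,P4,P1] Q2=[P2]
t=17-21: P3@Q1 runs 4, rem=1, quantum used, demote→Q2. Q0=[] Q1=[P4,P1] Q2=[P2,P3]
t=21-25: P4@Q1 runs 4, rem=7, quantum used, demote→Q2. Q0=[] Q1=[P1] Q2=[P2,P3,P4]
t=25-28: P1@Q1 runs 3, rem=3, I/O yield, promote→Q0. Q0=[P1] Q1=[] Q2=[P2,P3,P4]
t=28-30: P1@Q0 runs 2, rem=1, quantum used, demote→Q1. Q0=[] Q1=[P1] Q2=[P2,P3,P4]
t=30-31: P1@Q1 runs 1, rem=0, completes. Q0=[] Q1=[] Q2=[P2,P3,P4]
t=31-33: P2@Q2 runs 2, rem=0, completes. Q0=[] Q1=[] Q2=[P3,P4]
t=33-34: P3@Q2 runs 1, rem=0, completes. Q0=[] Q1=[] Q2=[P4]
t=34-41: P4@Q2 runs 7, rem=0, completes. Q0=[] Q1=[] Q2=[]

Answer: P1,P2,P3,P4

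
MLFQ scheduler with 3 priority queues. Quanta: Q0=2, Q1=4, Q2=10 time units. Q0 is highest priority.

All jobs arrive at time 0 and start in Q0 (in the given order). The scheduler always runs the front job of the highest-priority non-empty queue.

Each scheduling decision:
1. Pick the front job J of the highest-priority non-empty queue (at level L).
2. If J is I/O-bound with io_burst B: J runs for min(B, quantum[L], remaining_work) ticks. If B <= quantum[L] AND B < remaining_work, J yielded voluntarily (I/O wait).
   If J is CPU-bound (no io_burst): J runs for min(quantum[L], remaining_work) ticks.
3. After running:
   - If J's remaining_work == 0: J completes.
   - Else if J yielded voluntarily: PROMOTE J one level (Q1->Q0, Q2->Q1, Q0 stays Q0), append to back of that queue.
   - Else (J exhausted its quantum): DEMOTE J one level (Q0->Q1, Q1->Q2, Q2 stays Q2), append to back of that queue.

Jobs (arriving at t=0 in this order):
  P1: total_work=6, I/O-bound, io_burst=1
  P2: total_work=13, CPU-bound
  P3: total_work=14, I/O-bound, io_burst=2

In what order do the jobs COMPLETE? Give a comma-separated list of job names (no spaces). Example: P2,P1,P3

t=0-1: P1@Q0 runs 1, rem=5, I/O yield, promote→Q0. Q0=[P2,P3,P1] Q1=[] Q2=[]
t=1-3: P2@Q0 runs 2, rem=11, quantum used, demote→Q1. Q0=[P3,P1] Q1=[P2] Q2=[]
t=3-5: P3@Q0 runs 2, rem=12, I/O yield, promote→Q0. Q0=[P1,P3] Q1=[P2] Q2=[]
t=5-6: P1@Q0 runs 1, rem=4, I/O yield, promote→Q0. Q0=[P3,P1] Q1=[P2] Q2=[]
t=6-8: P3@Q0 runs 2, rem=10, I/O yield, promote→Q0. Q0=[P1,P3] Q1=[P2] Q2=[]
t=8-9: P1@Q0 runs 1, rem=3, I/O yield, promote→Q0. Q0=[P3,P1] Q1=[P2] Q2=[]
t=9-11: P3@Q0 runs 2, rem=8, I/O yield, promote→Q0. Q0=[P1,P3] Q1=[P2] Q2=[]
t=11-12: P1@Q0 runs 1, rem=2, I/O yield, promote→Q0. Q0=[P3,P1] Q1=[P2] Q2=[]
t=12-14: P3@Q0 runs 2, rem=6, I/O yield, promote→Q0. Q0=[P1,P3] Q1=[P2] Q2=[]
t=14-15: P1@Q0 runs 1, rem=1, I/O yield, promote→Q0. Q0=[P3,P1] Q1=[P2] Q2=[]
t=15-17: P3@Q0 runs 2, rem=4, I/O yield, promote→Q0. Q0=[P1,P3] Q1=[P2] Q2=[]
t=17-18: P1@Q0 runs 1, rem=0, completes. Q0=[P3] Q1=[P2] Q2=[]
t=18-20: P3@Q0 runs 2, rem=2, I/O yield, promote→Q0. Q0=[P3] Q1=[P2] Q2=[]
t=20-22: P3@Q0 runs 2, rem=0, completes. Q0=[] Q1=[P2] Q2=[]
t=22-26: P2@Q1 runs 4, rem=7, quantum used, demote→Q2. Q0=[] Q1=[] Q2=[P2]
t=26-33: P2@Q2 runs 7, rem=0, completes. Q0=[] Q1=[] Q2=[]

Answer: P1,P3,P2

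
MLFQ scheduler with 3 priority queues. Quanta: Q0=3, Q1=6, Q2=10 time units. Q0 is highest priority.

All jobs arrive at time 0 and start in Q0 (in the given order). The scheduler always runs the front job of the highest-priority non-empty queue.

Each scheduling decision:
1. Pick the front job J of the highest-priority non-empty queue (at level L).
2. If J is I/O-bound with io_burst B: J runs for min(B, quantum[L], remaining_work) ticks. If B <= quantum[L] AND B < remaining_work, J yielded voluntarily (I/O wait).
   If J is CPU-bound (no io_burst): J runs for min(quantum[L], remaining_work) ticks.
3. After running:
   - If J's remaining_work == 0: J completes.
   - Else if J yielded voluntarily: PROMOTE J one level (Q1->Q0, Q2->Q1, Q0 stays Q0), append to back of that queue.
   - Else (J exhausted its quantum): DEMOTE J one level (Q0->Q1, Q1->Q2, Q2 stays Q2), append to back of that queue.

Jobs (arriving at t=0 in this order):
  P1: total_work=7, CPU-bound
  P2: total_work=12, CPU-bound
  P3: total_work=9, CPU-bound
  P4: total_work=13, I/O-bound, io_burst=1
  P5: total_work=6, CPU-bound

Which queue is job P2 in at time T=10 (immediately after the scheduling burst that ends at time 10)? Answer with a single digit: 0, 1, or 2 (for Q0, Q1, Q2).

t=0-3: P1@Q0 runs 3, rem=4, quantum used, demote→Q1. Q0=[P2,P3,P4,P5] Q1=[P1] Q2=[]
t=3-6: P2@Q0 runs 3, rem=9, quantum used, demote→Q1. Q0=[P3,P4,P5] Q1=[P1,P2] Q2=[]
t=6-9: P3@Q0 runs 3, rem=6, quantum used, demote→Q1. Q0=[P4,P5] Q1=[P1,P2,P3] Q2=[]
t=9-10: P4@Q0 runs 1, rem=12, I/O yield, promote→Q0. Q0=[P5,P4] Q1=[P1,P2,P3] Q2=[]
t=10-13: P5@Q0 runs 3, rem=3, quantum used, demote→Q1. Q0=[P4] Q1=[P1,P2,P3,P5] Q2=[]
t=13-14: P4@Q0 runs 1, rem=11, I/O yield, promote→Q0. Q0=[P4] Q1=[P1,P2,P3,P5] Q2=[]
t=14-15: P4@Q0 runs 1, rem=10, I/O yield, promote→Q0. Q0=[P4] Q1=[P1,P2,P3,P5] Q2=[]
t=15-16: P4@Q0 runs 1, rem=9, I/O yield, promote→Q0. Q0=[P4] Q1=[P1,P2,P3,P5] Q2=[]
t=16-17: P4@Q0 runs 1, rem=8, I/O yield, promote→Q0. Q0=[P4] Q1=[P1,P2,P3,P5] Q2=[]
t=17-18: P4@Q0 runs 1, rem=7, I/O yield, promote→Q0. Q0=[P4] Q1=[P1,P2,P3,P5] Q2=[]
t=18-19: P4@Q0 runs 1, rem=6, I/O yield, promote→Q0. Q0=[P4] Q1=[P1,P2,P3,P5] Q2=[]
t=19-20: P4@Q0 runs 1, rem=5, I/O yield, promote→Q0. Q0=[P4] Q1=[P1,P2,P3,P5] Q2=[]
t=20-21: P4@Q0 runs 1, rem=4, I/O yield, promote→Q0. Q0=[P4] Q1=[P1,P2,P3,P5] Q2=[]
t=21-22: P4@Q0 runs 1, rem=3, I/O yield, promote→Q0. Q0=[P4] Q1=[P1,P2,P3,P5] Q2=[]
t=22-23: P4@Q0 runs 1, rem=2, I/O yield, promote→Q0. Q0=[P4] Q1=[P1,P2,P3,P5] Q2=[]
t=23-24: P4@Q0 runs 1, rem=1, I/O yield, promote→Q0. Q0=[P4] Q1=[P1,P2,P3,P5] Q2=[]
t=24-25: P4@Q0 runs 1, rem=0, completes. Q0=[] Q1=[P1,P2,P3,P5] Q2=[]
t=25-29: P1@Q1 runs 4, rem=0, completes. Q0=[] Q1=[P2,P3,P5] Q2=[]
t=29-35: P2@Q1 runs 6, rem=3, quantum used, demote→Q2. Q0=[] Q1=[P3,P5] Q2=[P2]
t=35-41: P3@Q1 runs 6, rem=0, completes. Q0=[] Q1=[P5] Q2=[P2]
t=41-44: P5@Q1 runs 3, rem=0, completes. Q0=[] Q1=[] Q2=[P2]
t=44-47: P2@Q2 runs 3, rem=0, completes. Q0=[] Q1=[] Q2=[]

Answer: 1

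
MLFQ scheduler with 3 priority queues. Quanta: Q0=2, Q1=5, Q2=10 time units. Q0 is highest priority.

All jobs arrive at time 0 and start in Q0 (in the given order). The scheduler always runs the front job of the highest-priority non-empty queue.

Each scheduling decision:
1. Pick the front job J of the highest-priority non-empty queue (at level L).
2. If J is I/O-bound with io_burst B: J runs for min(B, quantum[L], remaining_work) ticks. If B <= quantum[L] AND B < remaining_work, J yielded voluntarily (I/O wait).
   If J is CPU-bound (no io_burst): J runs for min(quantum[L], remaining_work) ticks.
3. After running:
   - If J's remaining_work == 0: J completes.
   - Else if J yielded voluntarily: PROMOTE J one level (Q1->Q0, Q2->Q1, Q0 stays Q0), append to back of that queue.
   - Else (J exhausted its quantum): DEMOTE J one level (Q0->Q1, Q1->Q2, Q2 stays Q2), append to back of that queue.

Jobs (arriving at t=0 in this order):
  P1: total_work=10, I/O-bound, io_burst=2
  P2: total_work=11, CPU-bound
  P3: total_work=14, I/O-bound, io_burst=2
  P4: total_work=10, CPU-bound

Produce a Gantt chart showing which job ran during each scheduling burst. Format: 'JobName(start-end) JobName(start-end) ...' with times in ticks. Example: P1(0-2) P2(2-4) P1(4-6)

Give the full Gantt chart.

t=0-2: P1@Q0 runs 2, rem=8, I/O yield, promote→Q0. Q0=[P2,P3,P4,P1] Q1=[] Q2=[]
t=2-4: P2@Q0 runs 2, rem=9, quantum used, demote→Q1. Q0=[P3,P4,P1] Q1=[P2] Q2=[]
t=4-6: P3@Q0 runs 2, rem=12, I/O yield, promote→Q0. Q0=[P4,P1,P3] Q1=[P2] Q2=[]
t=6-8: P4@Q0 runs 2, rem=8, quantum used, demote→Q1. Q0=[P1,P3] Q1=[P2,P4] Q2=[]
t=8-10: P1@Q0 runs 2, rem=6, I/O yield, promote→Q0. Q0=[P3,P1] Q1=[P2,P4] Q2=[]
t=10-12: P3@Q0 runs 2, rem=10, I/O yield, promote→Q0. Q0=[P1,P3] Q1=[P2,P4] Q2=[]
t=12-14: P1@Q0 runs 2, rem=4, I/O yield, promote→Q0. Q0=[P3,P1] Q1=[P2,P4] Q2=[]
t=14-16: P3@Q0 runs 2, rem=8, I/O yield, promote→Q0. Q0=[P1,P3] Q1=[P2,P4] Q2=[]
t=16-18: P1@Q0 runs 2, rem=2, I/O yield, promote→Q0. Q0=[P3,P1] Q1=[P2,P4] Q2=[]
t=18-20: P3@Q0 runs 2, rem=6, I/O yield, promote→Q0. Q0=[P1,P3] Q1=[P2,P4] Q2=[]
t=20-22: P1@Q0 runs 2, rem=0, completes. Q0=[P3] Q1=[P2,P4] Q2=[]
t=22-24: P3@Q0 runs 2, rem=4, I/O yield, promote→Q0. Q0=[P3] Q1=[P2,P4] Q2=[]
t=24-26: P3@Q0 runs 2, rem=2, I/O yield, promote→Q0. Q0=[P3] Q1=[P2,P4] Q2=[]
t=26-28: P3@Q0 runs 2, rem=0, completes. Q0=[] Q1=[P2,P4] Q2=[]
t=28-33: P2@Q1 runs 5, rem=4, quantum used, demote→Q2. Q0=[] Q1=[P4] Q2=[P2]
t=33-38: P4@Q1 runs 5, rem=3, quantum used, demote→Q2. Q0=[] Q1=[] Q2=[P2,P4]
t=38-42: P2@Q2 runs 4, rem=0, completes. Q0=[] Q1=[] Q2=[P4]
t=42-45: P4@Q2 runs 3, rem=0, completes. Q0=[] Q1=[] Q2=[]

Answer: P1(0-2) P2(2-4) P3(4-6) P4(6-8) P1(8-10) P3(10-12) P1(12-14) P3(14-16) P1(16-18) P3(18-20) P1(20-22) P3(22-24) P3(24-26) P3(26-28) P2(28-33) P4(33-38) P2(38-42) P4(42-45)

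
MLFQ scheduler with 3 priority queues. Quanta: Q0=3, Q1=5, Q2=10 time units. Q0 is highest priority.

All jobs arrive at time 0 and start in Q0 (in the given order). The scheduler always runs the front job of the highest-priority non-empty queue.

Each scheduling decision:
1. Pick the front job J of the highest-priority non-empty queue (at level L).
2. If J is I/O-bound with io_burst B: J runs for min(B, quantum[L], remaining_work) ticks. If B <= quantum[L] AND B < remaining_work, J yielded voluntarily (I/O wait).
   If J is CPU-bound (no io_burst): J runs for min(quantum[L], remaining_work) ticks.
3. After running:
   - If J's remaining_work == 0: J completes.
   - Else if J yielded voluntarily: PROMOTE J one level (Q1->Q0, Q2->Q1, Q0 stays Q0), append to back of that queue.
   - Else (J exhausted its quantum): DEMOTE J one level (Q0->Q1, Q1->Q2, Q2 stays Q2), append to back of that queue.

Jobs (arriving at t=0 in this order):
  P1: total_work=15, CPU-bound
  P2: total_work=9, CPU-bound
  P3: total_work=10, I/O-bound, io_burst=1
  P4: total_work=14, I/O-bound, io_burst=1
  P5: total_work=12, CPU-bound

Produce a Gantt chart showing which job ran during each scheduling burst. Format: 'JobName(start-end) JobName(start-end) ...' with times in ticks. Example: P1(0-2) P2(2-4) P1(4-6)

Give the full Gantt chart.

Answer: P1(0-3) P2(3-6) P3(6-7) P4(7-8) P5(8-11) P3(11-12) P4(12-13) P3(13-14) P4(14-15) P3(15-16) P4(16-17) P3(17-18) P4(18-19) P3(19-20) P4(20-21) P3(21-22) P4(22-23) P3(23-24) P4(24-25) P3(25-26) P4(26-27) P3(27-28) P4(28-29) P4(29-30) P4(30-31) P4(31-32) P4(32-33) P1(33-38) P2(38-43) P5(43-48) P1(48-55) P2(55-56) P5(56-60)

Derivation:
t=0-3: P1@Q0 runs 3, rem=12, quantum used, demote→Q1. Q0=[P2,P3,P4,P5] Q1=[P1] Q2=[]
t=3-6: P2@Q0 runs 3, rem=6, quantum used, demote→Q1. Q0=[P3,P4,P5] Q1=[P1,P2] Q2=[]
t=6-7: P3@Q0 runs 1, rem=9, I/O yield, promote→Q0. Q0=[P4,P5,P3] Q1=[P1,P2] Q2=[]
t=7-8: P4@Q0 runs 1, rem=13, I/O yield, promote→Q0. Q0=[P5,P3,P4] Q1=[P1,P2] Q2=[]
t=8-11: P5@Q0 runs 3, rem=9, quantum used, demote→Q1. Q0=[P3,P4] Q1=[P1,P2,P5] Q2=[]
t=11-12: P3@Q0 runs 1, rem=8, I/O yield, promote→Q0. Q0=[P4,P3] Q1=[P1,P2,P5] Q2=[]
t=12-13: P4@Q0 runs 1, rem=12, I/O yield, promote→Q0. Q0=[P3,P4] Q1=[P1,P2,P5] Q2=[]
t=13-14: P3@Q0 runs 1, rem=7, I/O yield, promote→Q0. Q0=[P4,P3] Q1=[P1,P2,P5] Q2=[]
t=14-15: P4@Q0 runs 1, rem=11, I/O yield, promote→Q0. Q0=[P3,P4] Q1=[P1,P2,P5] Q2=[]
t=15-16: P3@Q0 runs 1, rem=6, I/O yield, promote→Q0. Q0=[P4,P3] Q1=[P1,P2,P5] Q2=[]
t=16-17: P4@Q0 runs 1, rem=10, I/O yield, promote→Q0. Q0=[P3,P4] Q1=[P1,P2,P5] Q2=[]
t=17-18: P3@Q0 runs 1, rem=5, I/O yield, promote→Q0. Q0=[P4,P3] Q1=[P1,P2,P5] Q2=[]
t=18-19: P4@Q0 runs 1, rem=9, I/O yield, promote→Q0. Q0=[P3,P4] Q1=[P1,P2,P5] Q2=[]
t=19-20: P3@Q0 runs 1, rem=4, I/O yield, promote→Q0. Q0=[P4,P3] Q1=[P1,P2,P5] Q2=[]
t=20-21: P4@Q0 runs 1, rem=8, I/O yield, promote→Q0. Q0=[P3,P4] Q1=[P1,P2,P5] Q2=[]
t=21-22: P3@Q0 runs 1, rem=3, I/O yield, promote→Q0. Q0=[P4,P3] Q1=[P1,P2,P5] Q2=[]
t=22-23: P4@Q0 runs 1, rem=7, I/O yield, promote→Q0. Q0=[P3,P4] Q1=[P1,P2,P5] Q2=[]
t=23-24: P3@Q0 runs 1, rem=2, I/O yield, promote→Q0. Q0=[P4,P3] Q1=[P1,P2,P5] Q2=[]
t=24-25: P4@Q0 runs 1, rem=6, I/O yield, promote→Q0. Q0=[P3,P4] Q1=[P1,P2,P5] Q2=[]
t=25-26: P3@Q0 runs 1, rem=1, I/O yield, promote→Q0. Q0=[P4,P3] Q1=[P1,P2,P5] Q2=[]
t=26-27: P4@Q0 runs 1, rem=5, I/O yield, promote→Q0. Q0=[P3,P4] Q1=[P1,P2,P5] Q2=[]
t=27-28: P3@Q0 runs 1, rem=0, completes. Q0=[P4] Q1=[P1,P2,P5] Q2=[]
t=28-29: P4@Q0 runs 1, rem=4, I/O yield, promote→Q0. Q0=[P4] Q1=[P1,P2,P5] Q2=[]
t=29-30: P4@Q0 runs 1, rem=3, I/O yield, promote→Q0. Q0=[P4] Q1=[P1,P2,P5] Q2=[]
t=30-31: P4@Q0 runs 1, rem=2, I/O yield, promote→Q0. Q0=[P4] Q1=[P1,P2,P5] Q2=[]
t=31-32: P4@Q0 runs 1, rem=1, I/O yield, promote→Q0. Q0=[P4] Q1=[P1,P2,P5] Q2=[]
t=32-33: P4@Q0 runs 1, rem=0, completes. Q0=[] Q1=[P1,P2,P5] Q2=[]
t=33-38: P1@Q1 runs 5, rem=7, quantum used, demote→Q2. Q0=[] Q1=[P2,P5] Q2=[P1]
t=38-43: P2@Q1 runs 5, rem=1, quantum used, demote→Q2. Q0=[] Q1=[P5] Q2=[P1,P2]
t=43-48: P5@Q1 runs 5, rem=4, quantum used, demote→Q2. Q0=[] Q1=[] Q2=[P1,P2,P5]
t=48-55: P1@Q2 runs 7, rem=0, completes. Q0=[] Q1=[] Q2=[P2,P5]
t=55-56: P2@Q2 runs 1, rem=0, completes. Q0=[] Q1=[] Q2=[P5]
t=56-60: P5@Q2 runs 4, rem=0, completes. Q0=[] Q1=[] Q2=[]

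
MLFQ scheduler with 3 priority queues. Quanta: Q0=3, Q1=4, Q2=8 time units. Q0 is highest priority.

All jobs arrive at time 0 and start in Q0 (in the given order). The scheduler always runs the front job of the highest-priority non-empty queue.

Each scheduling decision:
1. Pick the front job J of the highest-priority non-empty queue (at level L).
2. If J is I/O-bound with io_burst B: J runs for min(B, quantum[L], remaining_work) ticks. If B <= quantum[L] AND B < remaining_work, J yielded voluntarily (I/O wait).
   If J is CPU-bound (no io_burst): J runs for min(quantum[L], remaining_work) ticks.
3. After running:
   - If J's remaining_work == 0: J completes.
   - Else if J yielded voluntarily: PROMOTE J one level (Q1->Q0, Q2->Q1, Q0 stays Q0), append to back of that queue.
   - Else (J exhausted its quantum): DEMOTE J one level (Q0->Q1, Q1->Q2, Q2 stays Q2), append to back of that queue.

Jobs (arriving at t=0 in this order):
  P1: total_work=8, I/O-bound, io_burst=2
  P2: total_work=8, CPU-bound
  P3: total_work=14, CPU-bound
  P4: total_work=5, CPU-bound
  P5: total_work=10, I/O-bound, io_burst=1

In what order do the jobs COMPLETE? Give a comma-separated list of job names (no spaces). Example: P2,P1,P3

t=0-2: P1@Q0 runs 2, rem=6, I/O yield, promote→Q0. Q0=[P2,P3,P4,P5,P1] Q1=[] Q2=[]
t=2-5: P2@Q0 runs 3, rem=5, quantum used, demote→Q1. Q0=[P3,P4,P5,P1] Q1=[P2] Q2=[]
t=5-8: P3@Q0 runs 3, rem=11, quantum used, demote→Q1. Q0=[P4,P5,P1] Q1=[P2,P3] Q2=[]
t=8-11: P4@Q0 runs 3, rem=2, quantum used, demote→Q1. Q0=[P5,P1] Q1=[P2,P3,P4] Q2=[]
t=11-12: P5@Q0 runs 1, rem=9, I/O yield, promote→Q0. Q0=[P1,P5] Q1=[P2,P3,P4] Q2=[]
t=12-14: P1@Q0 runs 2, rem=4, I/O yield, promote→Q0. Q0=[P5,P1] Q1=[P2,P3,P4] Q2=[]
t=14-15: P5@Q0 runs 1, rem=8, I/O yield, promote→Q0. Q0=[P1,P5] Q1=[P2,P3,P4] Q2=[]
t=15-17: P1@Q0 runs 2, rem=2, I/O yield, promote→Q0. Q0=[P5,P1] Q1=[P2,P3,P4] Q2=[]
t=17-18: P5@Q0 runs 1, rem=7, I/O yield, promote→Q0. Q0=[P1,P5] Q1=[P2,P3,P4] Q2=[]
t=18-20: P1@Q0 runs 2, rem=0, completes. Q0=[P5] Q1=[P2,P3,P4] Q2=[]
t=20-21: P5@Q0 runs 1, rem=6, I/O yield, promote→Q0. Q0=[P5] Q1=[P2,P3,P4] Q2=[]
t=21-22: P5@Q0 runs 1, rem=5, I/O yield, promote→Q0. Q0=[P5] Q1=[P2,P3,P4] Q2=[]
t=22-23: P5@Q0 runs 1, rem=4, I/O yield, promote→Q0. Q0=[P5] Q1=[P2,P3,P4] Q2=[]
t=23-24: P5@Q0 runs 1, rem=3, I/O yield, promote→Q0. Q0=[P5] Q1=[P2,P3,P4] Q2=[]
t=24-25: P5@Q0 runs 1, rem=2, I/O yield, promote→Q0. Q0=[P5] Q1=[P2,P3,P4] Q2=[]
t=25-26: P5@Q0 runs 1, rem=1, I/O yield, promote→Q0. Q0=[P5] Q1=[P2,P3,P4] Q2=[]
t=26-27: P5@Q0 runs 1, rem=0, completes. Q0=[] Q1=[P2,P3,P4] Q2=[]
t=27-31: P2@Q1 runs 4, rem=1, quantum used, demote→Q2. Q0=[] Q1=[P3,P4] Q2=[P2]
t=31-35: P3@Q1 runs 4, rem=7, quantum used, demote→Q2. Q0=[] Q1=[P4] Q2=[P2,P3]
t=35-37: P4@Q1 runs 2, rem=0, completes. Q0=[] Q1=[] Q2=[P2,P3]
t=37-38: P2@Q2 runs 1, rem=0, completes. Q0=[] Q1=[] Q2=[P3]
t=38-45: P3@Q2 runs 7, rem=0, completes. Q0=[] Q1=[] Q2=[]

Answer: P1,P5,P4,P2,P3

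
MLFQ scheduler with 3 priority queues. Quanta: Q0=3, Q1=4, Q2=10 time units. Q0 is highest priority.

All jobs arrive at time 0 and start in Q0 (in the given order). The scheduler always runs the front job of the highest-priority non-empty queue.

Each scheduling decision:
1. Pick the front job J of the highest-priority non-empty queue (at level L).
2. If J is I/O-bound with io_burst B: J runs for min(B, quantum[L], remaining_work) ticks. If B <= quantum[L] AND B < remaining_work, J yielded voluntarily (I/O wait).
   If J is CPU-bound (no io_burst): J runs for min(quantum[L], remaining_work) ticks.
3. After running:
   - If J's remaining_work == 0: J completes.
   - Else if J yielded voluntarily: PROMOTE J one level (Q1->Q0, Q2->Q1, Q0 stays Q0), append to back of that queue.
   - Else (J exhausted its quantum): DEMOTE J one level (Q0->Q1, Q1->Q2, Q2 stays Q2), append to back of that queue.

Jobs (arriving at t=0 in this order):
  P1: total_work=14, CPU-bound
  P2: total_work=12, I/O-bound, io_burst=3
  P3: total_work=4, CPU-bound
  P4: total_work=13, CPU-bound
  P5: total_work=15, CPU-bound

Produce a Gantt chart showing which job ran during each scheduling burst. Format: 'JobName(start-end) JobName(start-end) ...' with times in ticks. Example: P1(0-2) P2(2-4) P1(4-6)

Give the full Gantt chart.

Answer: P1(0-3) P2(3-6) P3(6-9) P4(9-12) P5(12-15) P2(15-18) P2(18-21) P2(21-24) P1(24-28) P3(28-29) P4(29-33) P5(33-37) P1(37-44) P4(44-50) P5(50-58)

Derivation:
t=0-3: P1@Q0 runs 3, rem=11, quantum used, demote→Q1. Q0=[P2,P3,P4,P5] Q1=[P1] Q2=[]
t=3-6: P2@Q0 runs 3, rem=9, I/O yield, promote→Q0. Q0=[P3,P4,P5,P2] Q1=[P1] Q2=[]
t=6-9: P3@Q0 runs 3, rem=1, quantum used, demote→Q1. Q0=[P4,P5,P2] Q1=[P1,P3] Q2=[]
t=9-12: P4@Q0 runs 3, rem=10, quantum used, demote→Q1. Q0=[P5,P2] Q1=[P1,P3,P4] Q2=[]
t=12-15: P5@Q0 runs 3, rem=12, quantum used, demote→Q1. Q0=[P2] Q1=[P1,P3,P4,P5] Q2=[]
t=15-18: P2@Q0 runs 3, rem=6, I/O yield, promote→Q0. Q0=[P2] Q1=[P1,P3,P4,P5] Q2=[]
t=18-21: P2@Q0 runs 3, rem=3, I/O yield, promote→Q0. Q0=[P2] Q1=[P1,P3,P4,P5] Q2=[]
t=21-24: P2@Q0 runs 3, rem=0, completes. Q0=[] Q1=[P1,P3,P4,P5] Q2=[]
t=24-28: P1@Q1 runs 4, rem=7, quantum used, demote→Q2. Q0=[] Q1=[P3,P4,P5] Q2=[P1]
t=28-29: P3@Q1 runs 1, rem=0, completes. Q0=[] Q1=[P4,P5] Q2=[P1]
t=29-33: P4@Q1 runs 4, rem=6, quantum used, demote→Q2. Q0=[] Q1=[P5] Q2=[P1,P4]
t=33-37: P5@Q1 runs 4, rem=8, quantum used, demote→Q2. Q0=[] Q1=[] Q2=[P1,P4,P5]
t=37-44: P1@Q2 runs 7, rem=0, completes. Q0=[] Q1=[] Q2=[P4,P5]
t=44-50: P4@Q2 runs 6, rem=0, completes. Q0=[] Q1=[] Q2=[P5]
t=50-58: P5@Q2 runs 8, rem=0, completes. Q0=[] Q1=[] Q2=[]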